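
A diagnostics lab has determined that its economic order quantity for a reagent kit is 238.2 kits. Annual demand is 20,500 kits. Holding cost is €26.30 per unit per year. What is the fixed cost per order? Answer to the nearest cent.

S ≈ €36.40

Squaring Q* = √(2DS/H) gives Q*² = 2DS/H.
From Q* = √(2DS/H): S = Q*²H / (2D) = 238.2² × 26.3 / (2 × 20,500) = 36.3961.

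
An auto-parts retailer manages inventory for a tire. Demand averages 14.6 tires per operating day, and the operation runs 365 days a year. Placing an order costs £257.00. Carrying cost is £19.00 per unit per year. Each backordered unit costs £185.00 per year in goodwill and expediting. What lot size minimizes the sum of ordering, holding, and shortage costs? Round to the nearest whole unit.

Q* ≈ 399 tires

Annual demand D = 14.6 × 365 = 5,329.
With planned backorders, Q* = √(2DS/H) · √((H+B)/B).
√(2DS/H) = √(2 × 5,329 × 257 / 19) = 379.689.
√((H+B)/B) = √((19+185)/185) = 1.0501.
Q* ≈ 398.710.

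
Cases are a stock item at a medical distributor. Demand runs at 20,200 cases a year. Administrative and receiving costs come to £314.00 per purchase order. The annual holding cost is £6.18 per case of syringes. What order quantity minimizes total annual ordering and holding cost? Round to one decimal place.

EOQ = √(2DS / H) = √(2 × 20,200 × 314 / 6.18).
= √(12,685,600 / 6.18) = √2,052,686.0841 ≈ 1432.720.

Q* ≈ 1,432.7 cases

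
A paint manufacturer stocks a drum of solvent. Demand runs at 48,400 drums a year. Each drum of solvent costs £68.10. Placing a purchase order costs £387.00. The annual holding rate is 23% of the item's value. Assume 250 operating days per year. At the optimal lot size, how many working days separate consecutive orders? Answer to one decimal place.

Holding cost H = 0.23 × £68.10 = £15.6630 per unit per year.
EOQ = √(2DS/H) = √(2 × 48,400 × 387 / 15.663) ≈ 1546.52.
Cycle time = Q*/D × 250 = 1546.52 / 48,400 × 250 ≈ 7.988 days.

T ≈ 8.0 days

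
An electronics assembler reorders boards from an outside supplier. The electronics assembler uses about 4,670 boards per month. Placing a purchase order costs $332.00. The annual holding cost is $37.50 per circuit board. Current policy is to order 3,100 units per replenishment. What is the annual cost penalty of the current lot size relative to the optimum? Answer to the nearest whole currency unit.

Extra cost ≈ $26,772 per year

Annual demand D = 4,670 × 12 = 56,040.
EOQ = √(2DS/H) = √(2 × 56,040 × 332 / 37.5) ≈ 996.13.
Cost at Q* = (D/Q*)S + (Q*/2)H = √(2DSH) ≈ $37,355.00.
Cost at Q = 3,100: (56,040/3,100)×332 + (3,100/2)×37.5 = $6,001.70 + $58,125.00 = $64,126.70.
Excess = $64,126.70 − $37,355.00 = $26,771.70.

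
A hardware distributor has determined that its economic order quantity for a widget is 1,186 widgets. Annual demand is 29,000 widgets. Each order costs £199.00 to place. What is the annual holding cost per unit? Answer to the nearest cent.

Invert the EOQ relation Q*² = 2DS/H.
From Q* = √(2DS/H): H = 2DS / Q*² = 2 × 29,000 × 199 / 1,186² = 8.2056.

H ≈ £8.21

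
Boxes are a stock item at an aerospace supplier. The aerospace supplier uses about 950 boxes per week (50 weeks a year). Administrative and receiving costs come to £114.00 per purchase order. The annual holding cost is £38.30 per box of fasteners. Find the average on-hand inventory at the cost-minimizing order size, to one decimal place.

Average inventory ≈ 265.9 boxes

Annual demand D = 950 × 50 = 47,500.
EOQ = √(2DS/H) = √(2 × 47,500 × 114 / 38.3) ≈ 531.76.
Average inventory = Q*/2 ≈ 531.76 / 2 = 265.879.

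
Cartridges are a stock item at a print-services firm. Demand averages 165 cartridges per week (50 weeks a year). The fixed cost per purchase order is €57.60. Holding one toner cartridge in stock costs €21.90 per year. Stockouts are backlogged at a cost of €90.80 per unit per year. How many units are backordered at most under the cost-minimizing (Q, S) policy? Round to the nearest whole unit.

Annual demand D = 165 × 50 = 8,250.
With planned backorders, Q* = √(2DS/H) · √((H+B)/B).
√(2DS/H) = √(2 × 8,250 × 57.6 / 21.9) = 208.320.
√((H+B)/B) = √((21.9+90.8)/90.8) = 1.1141.
Q* ≈ 232.087.
S* = Q* · H/(H+B) = 232.087 × 21.9/112.7 ≈ 45.099.

S* ≈ 45 cartridges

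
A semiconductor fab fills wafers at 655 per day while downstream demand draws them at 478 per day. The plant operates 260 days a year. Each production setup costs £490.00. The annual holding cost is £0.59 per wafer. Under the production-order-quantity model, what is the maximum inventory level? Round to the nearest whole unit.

I_max ≈ 7,469 wafers

Annual demand D = 478 × 260 = 124,280.
Production build-up factor (1 − d/p) = 1 − 478/655 = 0.2702.
Q* = √(2DS / (H(1 − d/p))) = √(2 × 124,280 × 490 / (0.59 × 0.2702)).
= √(121,794,400 / 0.1594) ≈ 27638.958.
Maximum inventory = Q*(1 − d/p) = 27638.958 × 0.2702 ≈ 7468.848.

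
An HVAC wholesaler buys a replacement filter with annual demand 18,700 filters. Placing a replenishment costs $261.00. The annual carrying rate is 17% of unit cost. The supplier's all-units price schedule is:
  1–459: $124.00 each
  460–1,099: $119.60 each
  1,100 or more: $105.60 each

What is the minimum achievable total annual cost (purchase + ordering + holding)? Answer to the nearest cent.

TC* ≈ $1,989,030.60

Holding cost per unit per year at price C is H = 0.17·C.
Evaluate total cost at each tier's feasible EOQ or, if the EOQ is below the tier, at the tier's minimum quantity.
Tier 1 ($124.00): EOQ = 680.5 exceeds tier's upper bound 459, so this tier is dominated.
EOQ at $119.60 = 692.9 (feasible in tier 2): TC = 18,700×$119.60 + (18,700/692.9)×261 + (692.9/2)×0.17×$119.60 = $2,250,607.89.
EOQ at $105.60 = 737.4 < 1100, so use break Q=1100: TC = 18,700×$105.60 + (18,700/1100.0)×261 + (1100.0/2)×0.17×$105.60 = $1,989,030.60.
Lowest total cost among the candidates is at Q = 1100.0.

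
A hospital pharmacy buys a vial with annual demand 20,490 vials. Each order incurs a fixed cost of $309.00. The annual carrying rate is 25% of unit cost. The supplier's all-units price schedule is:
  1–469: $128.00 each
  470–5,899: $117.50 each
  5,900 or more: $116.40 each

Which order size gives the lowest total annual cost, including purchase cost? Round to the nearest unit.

Holding cost per unit per year at price C is H = 0.25·C.
Candidates are each tier's EOQ (if it falls in that tier) and each price-break quantity.
Tier 1 ($128.00): EOQ = 629.1 exceeds tier's upper bound 469, so this tier is dominated.
EOQ at $117.50 = 656.6 (feasible in tier 2): TC = 20,490×$117.50 + (20,490/656.6)×309 + (656.6/2)×0.25×$117.50 = $2,426,861.53.
EOQ at $116.40 = 659.7 < 5900, so use break Q=5900: TC = 20,490×$116.40 + (20,490/5900.0)×309 + (5900.0/2)×0.25×$116.40 = $2,471,954.12.
Lowest total cost is $2,426,861.53 at Q = 656.6.

Q* ≈ 657 vials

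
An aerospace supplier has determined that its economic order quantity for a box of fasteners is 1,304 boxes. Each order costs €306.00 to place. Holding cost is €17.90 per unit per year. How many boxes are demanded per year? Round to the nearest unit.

The basic EOQ model gives Q* = √(2DS/H); rearrange for the unknown.
From Q* = √(2DS/H): D = Q*²H / (2S) = 1,304² × 17.9 / (2 × 306) = 49734.390.

D ≈ 49,734 boxes per year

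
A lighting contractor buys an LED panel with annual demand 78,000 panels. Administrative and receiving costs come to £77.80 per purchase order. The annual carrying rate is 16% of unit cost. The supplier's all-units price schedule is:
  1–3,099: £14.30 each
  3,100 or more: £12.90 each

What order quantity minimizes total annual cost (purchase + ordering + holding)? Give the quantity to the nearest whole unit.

Holding cost per unit per year at price C is H = 0.16·C.
For each price level, check whether its EOQ is feasible; otherwise the best quantity at that price is the breakpoint.
EOQ at £14.30 = 2303.2 (feasible in tier 1): TC = 78,000×£14.30 + (78,000/2303.2)×77.8 + (2303.2/2)×0.16×£14.30 = £1,120,669.63.
EOQ at £12.90 = 2424.9 < 3100, so use break Q=3100: TC = 78,000×£12.90 + (78,000/3100.0)×77.8 + (3100.0/2)×0.16×£12.90 = £1,011,356.75.
Lowest total cost is £1,011,356.75 at Q = 3100.0.

Q* ≈ 3,100 panels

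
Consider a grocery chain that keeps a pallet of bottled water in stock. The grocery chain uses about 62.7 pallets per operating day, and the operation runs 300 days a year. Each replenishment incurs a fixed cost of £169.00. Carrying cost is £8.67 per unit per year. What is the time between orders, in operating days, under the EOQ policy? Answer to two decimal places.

Annual demand D = 62.7 × 300 = 18,810.
Q* = √(2DS/H) = √(2 × 18,810 × 169 / 8.67) ≈ 856.33.
Cycle time = Q*/D × 300 = 856.33 / 18,810 × 300 ≈ 13.658 days.

T ≈ 13.66 days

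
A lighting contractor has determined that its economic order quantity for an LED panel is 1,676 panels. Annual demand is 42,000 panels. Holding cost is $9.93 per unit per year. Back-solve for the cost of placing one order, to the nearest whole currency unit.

S ≈ $332

The basic EOQ model gives Q* = √(2DS/H); rearrange for the unknown.
From Q* = √(2DS/H): S = Q*²H / (2D) = 1,676² × 9.93 / (2 × 42,000) = 332.0611.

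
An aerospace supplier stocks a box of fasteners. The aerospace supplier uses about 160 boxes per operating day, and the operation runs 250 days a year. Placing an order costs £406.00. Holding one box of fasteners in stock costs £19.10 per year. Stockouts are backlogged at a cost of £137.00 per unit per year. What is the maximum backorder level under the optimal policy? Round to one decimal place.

Annual demand D = 160 × 250 = 40,000.
With planned backorders, Q* = √(2DS/H) · √((H+B)/B).
√(2DS/H) = √(2 × 40,000 × 406 / 19.1) = 1304.041.
√((H+B)/B) = √((19.1+137)/137) = 1.0674.
Q* ≈ 1391.978.
S* = Q* · H/(H+B) = 1391.978 × 19.1/156.1 ≈ 170.319.

S* ≈ 170.3 boxes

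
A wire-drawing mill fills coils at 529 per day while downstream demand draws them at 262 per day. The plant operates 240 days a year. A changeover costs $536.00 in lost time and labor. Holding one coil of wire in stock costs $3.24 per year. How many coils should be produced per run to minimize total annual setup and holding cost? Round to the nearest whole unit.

Annual demand D = 262 × 240 = 62,880.
Production build-up factor (1 − d/p) = 1 − 262/529 = 0.5047.
Q* = √(2DS / (H(1 − d/p))) = √(2 × 62,880 × 536 / (3.24 × 0.5047)).
= √(67,407,360 / 1.6353) ≈ 6420.271.

Q* ≈ 6,420 coils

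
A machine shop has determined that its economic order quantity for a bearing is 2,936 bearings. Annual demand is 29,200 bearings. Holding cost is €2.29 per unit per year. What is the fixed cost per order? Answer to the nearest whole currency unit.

S ≈ €338

The basic EOQ model gives Q* = √(2DS/H); rearrange for the unknown.
From Q* = √(2DS/H): S = Q*²H / (2D) = 2,936² × 2.29 / (2 × 29,200) = 338.0140.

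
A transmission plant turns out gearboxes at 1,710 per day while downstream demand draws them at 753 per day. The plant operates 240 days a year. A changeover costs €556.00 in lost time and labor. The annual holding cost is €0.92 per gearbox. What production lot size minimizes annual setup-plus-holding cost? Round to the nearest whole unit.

Q* ≈ 19,756 gearboxes

Annual demand D = 753 × 240 = 180,720.
Production build-up factor (1 − d/p) = 1 − 753/1,710 = 0.5596.
Q* = √(2DS / (H(1 − d/p))) = √(2 × 180,720 × 556 / (0.92 × 0.5596)).
= √(200,960,640 / 0.5149) ≈ 19756.212.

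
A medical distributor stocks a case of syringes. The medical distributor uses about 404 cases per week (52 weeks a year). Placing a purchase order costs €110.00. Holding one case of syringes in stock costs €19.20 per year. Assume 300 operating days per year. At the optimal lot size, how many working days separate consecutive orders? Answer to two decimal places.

Annual demand D = 404 × 52 = 21,008.
Q* = √(2DS/H) = √(2 × 21,008 × 110 / 19.2) ≈ 490.63.
Cycle time = Q*/D × 300 = 490.63 / 21,008 × 300 ≈ 7.006 days.

T ≈ 7.01 days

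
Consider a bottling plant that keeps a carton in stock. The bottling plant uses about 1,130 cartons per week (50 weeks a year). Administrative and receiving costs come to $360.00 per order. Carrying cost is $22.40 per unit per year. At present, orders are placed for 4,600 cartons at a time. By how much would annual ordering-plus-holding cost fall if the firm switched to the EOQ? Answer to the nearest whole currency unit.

Annual demand D = 1,130 × 50 = 56,500.
EOQ = √(2DS/H) = √(2 × 56,500 × 360 / 22.4) ≈ 1347.62.
Cost at Q* = (D/Q*)S + (Q*/2)H = √(2DSH) ≈ $30,186.62.
Cost at Q = 4,600: (56,500/4,600)×360 + (4,600/2)×22.4 = $4,421.74 + $51,520.00 = $55,941.74.
Excess = $55,941.74 − $30,186.62 = $25,755.12.

Extra cost ≈ $25,755 per year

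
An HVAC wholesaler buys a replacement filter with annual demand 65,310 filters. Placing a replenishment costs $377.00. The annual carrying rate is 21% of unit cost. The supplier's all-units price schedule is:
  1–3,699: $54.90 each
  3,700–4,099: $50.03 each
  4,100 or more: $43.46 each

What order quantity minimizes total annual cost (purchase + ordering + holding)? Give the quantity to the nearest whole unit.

Q* ≈ 4,100 filters

Holding cost per unit per year at price C is H = 0.21·C.
For each price level, check whether its EOQ is feasible; otherwise the best quantity at that price is the breakpoint.
EOQ at $54.90 = 2066.7 (feasible in tier 1): TC = 65,310×$54.90 + (65,310/2066.7)×377 + (2066.7/2)×0.21×$54.90 = $3,609,346.11.
EOQ at $50.03 = 2165.0 < 3700, so use break Q=3700: TC = 65,310×$50.03 + (65,310/3700.0)×377 + (3700.0/2)×0.21×$50.03 = $3,293,550.51.
EOQ at $43.46 = 2322.8 < 4100, so use break Q=4100: TC = 65,310×$43.46 + (65,310/4100.0)×377 + (4100.0/2)×0.21×$43.46 = $2,863,087.46.
Lowest total cost is $2,863,087.46 at Q = 4100.0.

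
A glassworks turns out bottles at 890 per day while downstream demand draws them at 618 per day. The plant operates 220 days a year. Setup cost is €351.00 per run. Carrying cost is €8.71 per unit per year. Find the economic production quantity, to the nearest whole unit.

Q* ≈ 5,988 bottles

Annual demand D = 618 × 220 = 135,960.
Production build-up factor (1 − d/p) = 1 − 618/890 = 0.3056.
Q* = √(2DS / (H(1 − d/p))) = √(2 × 135,960 × 351 / (8.71 × 0.3056)).
= √(95,443,920 / 2.6619) ≈ 5987.915.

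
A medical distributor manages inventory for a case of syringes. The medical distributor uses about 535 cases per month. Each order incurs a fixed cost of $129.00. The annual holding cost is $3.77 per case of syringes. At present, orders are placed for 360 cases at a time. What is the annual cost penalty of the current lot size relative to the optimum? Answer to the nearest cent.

Extra cost ≈ $480.20 per year

Annual demand D = 535 × 12 = 6,420.
EOQ = √(2DS/H) = √(2 × 6,420 × 129 / 3.77) ≈ 662.84.
Cost at Q* = (D/Q*)S + (Q*/2)H = √(2DSH) ≈ $2,498.90.
Cost at Q = 360: (6,420/360)×129 + (360/2)×3.77 = $2,300.50 + $678.60 = $2,979.10.
Excess = $2,979.10 − $2,498.90 = $480.20.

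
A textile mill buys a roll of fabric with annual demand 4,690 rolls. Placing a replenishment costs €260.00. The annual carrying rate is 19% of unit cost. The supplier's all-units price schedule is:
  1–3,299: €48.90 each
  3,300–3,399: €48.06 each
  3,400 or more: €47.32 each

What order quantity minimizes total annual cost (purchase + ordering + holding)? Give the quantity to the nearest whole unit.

Q* ≈ 512 rolls

Holding cost per unit per year at price C is H = 0.19·C.
For each price level, check whether its EOQ is feasible; otherwise the best quantity at that price is the breakpoint.
EOQ at €48.90 = 512.3 (feasible in tier 1): TC = 4,690×€48.90 + (4,690/512.3)×260 + (512.3/2)×0.19×€48.90 = €234,101.14.
EOQ at €48.06 = 516.8 < 3300, so use break Q=3300: TC = 4,690×€48.06 + (4,690/3300.0)×260 + (3300.0/2)×0.19×€48.06 = €240,837.73.
EOQ at €47.32 = 520.8 < 3400, so use break Q=3400: TC = 4,690×€47.32 + (4,690/3400.0)×260 + (3400.0/2)×0.19×€47.32 = €237,573.81.
Lowest total cost is €234,101.14 at Q = 512.3.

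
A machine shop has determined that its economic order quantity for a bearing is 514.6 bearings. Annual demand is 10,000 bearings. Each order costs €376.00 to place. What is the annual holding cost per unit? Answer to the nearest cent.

H ≈ €28.40

The basic EOQ model gives Q* = √(2DS/H); rearrange for the unknown.
From Q* = √(2DS/H): H = 2DS / Q*² = 2 × 10,000 × 376 / 514.6² = 28.3974.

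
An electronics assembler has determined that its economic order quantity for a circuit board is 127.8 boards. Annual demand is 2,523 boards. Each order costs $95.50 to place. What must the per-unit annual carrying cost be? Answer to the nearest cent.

H ≈ $29.50

Invert the EOQ relation Q*² = 2DS/H.
From Q* = √(2DS/H): H = 2DS / Q*² = 2 × 2,523 × 95.5 / 127.8² = 29.5045.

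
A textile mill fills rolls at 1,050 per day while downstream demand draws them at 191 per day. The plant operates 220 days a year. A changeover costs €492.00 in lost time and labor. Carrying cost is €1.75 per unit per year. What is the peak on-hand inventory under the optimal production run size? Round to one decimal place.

Annual demand D = 191 × 220 = 42,020.
Production build-up factor (1 − d/p) = 1 − 191/1,050 = 0.8181.
Q* = √(2DS / (H(1 − d/p))) = √(2 × 42,020 × 492 / (1.75 × 0.8181)).
= √(41,347,680 / 1.4317) ≈ 5374.086.
Maximum inventory = Q*(1 − d/p) = 5374.086 × 0.8181 ≈ 4396.514.

I_max ≈ 4,396.5 rolls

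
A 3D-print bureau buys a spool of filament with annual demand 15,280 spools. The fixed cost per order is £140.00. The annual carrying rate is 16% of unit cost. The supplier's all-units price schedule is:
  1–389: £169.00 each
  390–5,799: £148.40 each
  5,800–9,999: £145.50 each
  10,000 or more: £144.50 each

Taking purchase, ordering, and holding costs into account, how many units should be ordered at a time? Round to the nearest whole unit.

Holding cost per unit per year at price C is H = 0.16·C.
Candidates are each tier's EOQ (if it falls in that tier) and each price-break quantity.
Tier 1 (£169.00): EOQ = 397.8 exceeds tier's upper bound 389, so this tier is dominated.
EOQ at £148.40 = 424.5 (feasible in tier 2): TC = 15,280×£148.40 + (15,280/424.5)×140 + (424.5/2)×0.16×£148.40 = £2,277,631.00.
EOQ at £145.50 = 428.7 < 5800, so use break Q=5800: TC = 15,280×£145.50 + (15,280/5800.0)×140 + (5800.0/2)×0.16×£145.50 = £2,291,120.83.
EOQ at £144.50 = 430.2 < 10000, so use break Q=10000: TC = 15,280×£144.50 + (15,280/10000.0)×140 + (10000.0/2)×0.16×£144.50 = £2,323,773.92.
Lowest total cost is £2,277,631.00 at Q = 424.5.

Q* ≈ 424 spools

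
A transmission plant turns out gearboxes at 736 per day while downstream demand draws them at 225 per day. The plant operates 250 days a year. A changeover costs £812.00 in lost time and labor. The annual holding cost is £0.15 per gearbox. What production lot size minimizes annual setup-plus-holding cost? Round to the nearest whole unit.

Annual demand D = 225 × 250 = 56,250.
Production build-up factor (1 − d/p) = 1 − 225/736 = 0.6943.
Q* = √(2DS / (H(1 − d/p))) = √(2 × 56,250 × 812 / (0.15 × 0.6943)).
= √(91,350,000 / 0.1041) ≈ 29616.730.

Q* ≈ 29,617 gearboxes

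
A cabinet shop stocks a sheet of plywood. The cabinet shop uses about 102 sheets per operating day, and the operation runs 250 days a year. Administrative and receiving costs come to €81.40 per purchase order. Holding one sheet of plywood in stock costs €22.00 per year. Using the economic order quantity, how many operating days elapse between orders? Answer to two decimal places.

Annual demand D = 102 × 250 = 25,500.
Q* = √(2DS/H) = √(2 × 25,500 × 81.4 / 22) ≈ 434.40.
Cycle time = Q*/D × 250 = 434.40 / 25,500 × 250 ≈ 4.259 days.

T ≈ 4.26 days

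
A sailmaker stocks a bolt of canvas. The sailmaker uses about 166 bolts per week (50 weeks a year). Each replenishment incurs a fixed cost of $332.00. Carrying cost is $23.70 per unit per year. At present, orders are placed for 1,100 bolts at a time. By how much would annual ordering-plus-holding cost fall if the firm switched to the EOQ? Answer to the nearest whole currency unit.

Annual demand D = 166 × 50 = 8,300.
EOQ = √(2DS/H) = √(2 × 8,300 × 332 / 23.7) ≈ 482.22.
Cost at Q* = (D/Q*)S + (Q*/2)H = √(2DSH) ≈ $11,428.71.
Cost at Q = 1,100: (8,300/1,100)×332 + (1,100/2)×23.7 = $2,505.09 + $13,035.00 = $15,540.09.
Excess = $15,540.09 − $11,428.71 = $4,111.38.

Extra cost ≈ $4,111 per year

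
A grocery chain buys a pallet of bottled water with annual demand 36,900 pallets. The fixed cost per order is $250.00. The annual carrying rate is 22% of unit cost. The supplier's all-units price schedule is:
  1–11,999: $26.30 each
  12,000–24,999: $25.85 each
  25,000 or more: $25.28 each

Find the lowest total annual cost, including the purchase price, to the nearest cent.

Holding cost per unit per year at price C is H = 0.22·C.
Candidates are each tier's EOQ (if it falls in that tier) and each price-break quantity.
EOQ at $26.30 = 1785.7 (feasible in tier 1): TC = 36,900×$26.30 + (36,900/1785.7)×250 + (1785.7/2)×0.22×$26.30 = $980,802.07.
EOQ at $25.85 = 1801.2 < 12000, so use break Q=12000: TC = 36,900×$25.85 + (36,900/12000.0)×250 + (12000.0/2)×0.22×$25.85 = $988,755.75.
EOQ at $25.28 = 1821.4 < 25000, so use break Q=25000: TC = 36,900×$25.28 + (36,900/25000.0)×250 + (25000.0/2)×0.22×$25.28 = $1,002,721.00.
Lowest total cost among the candidates is at Q = 1785.7.

TC* ≈ $980,802.07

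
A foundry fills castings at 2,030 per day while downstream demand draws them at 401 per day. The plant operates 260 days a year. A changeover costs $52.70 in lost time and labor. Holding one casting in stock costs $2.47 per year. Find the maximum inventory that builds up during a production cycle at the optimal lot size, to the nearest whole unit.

I_max ≈ 1,889 castings

Annual demand D = 401 × 260 = 104,260.
Production build-up factor (1 − d/p) = 1 − 401/2,030 = 0.8025.
Q* = √(2DS / (H(1 − d/p))) = √(2 × 104,260 × 52.7 / (2.47 × 0.8025)).
= √(10,989,004 / 1.9821) ≈ 2354.606.
Maximum inventory = Q*(1 − d/p) = 2354.606 × 0.8025 ≈ 1889.484.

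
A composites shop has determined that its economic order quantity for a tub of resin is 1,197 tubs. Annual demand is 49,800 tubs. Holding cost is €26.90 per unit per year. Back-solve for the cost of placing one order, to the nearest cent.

Invert the EOQ relation Q*² = 2DS/H.
From Q* = √(2DS/H): S = Q*²H / (2D) = 1,197² × 26.9 / (2 × 49,800) = 386.9735.

S ≈ €386.97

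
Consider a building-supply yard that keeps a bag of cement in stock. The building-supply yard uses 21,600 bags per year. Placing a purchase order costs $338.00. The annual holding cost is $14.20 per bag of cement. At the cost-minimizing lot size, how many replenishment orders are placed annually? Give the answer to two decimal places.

N ≈ 21.30 orders per year

The optimal lot size = √(2DS/H) = √(2 × 21,600 × 338 / 14.2) ≈ 1014.04.
Orders per year = D / Q* = 21,600 / 1014.04 ≈ 21.301.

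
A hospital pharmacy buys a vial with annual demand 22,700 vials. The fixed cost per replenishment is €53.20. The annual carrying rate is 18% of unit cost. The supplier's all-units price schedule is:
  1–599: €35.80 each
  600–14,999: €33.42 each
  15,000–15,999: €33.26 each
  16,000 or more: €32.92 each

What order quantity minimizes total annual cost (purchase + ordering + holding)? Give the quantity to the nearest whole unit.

Q* ≈ 634 vials

Holding cost per unit per year at price C is H = 0.18·C.
For each price level, check whether its EOQ is feasible; otherwise the best quantity at that price is the breakpoint.
Tier 1 (€35.80): EOQ = 612.2 exceeds tier's upper bound 599, so this tier is dominated.
EOQ at €33.42 = 633.6 (feasible in tier 2): TC = 22,700×€33.42 + (22,700/633.6)×53.2 + (633.6/2)×0.18×€33.42 = €762,445.74.
EOQ at €33.26 = 635.2 < 15000, so use break Q=15000: TC = 22,700×€33.26 + (22,700/15000.0)×53.2 + (15000.0/2)×0.18×€33.26 = €799,983.51.
EOQ at €32.92 = 638.4 < 16000, so use break Q=16000: TC = 22,700×€32.92 + (22,700/16000.0)×53.2 + (16000.0/2)×0.18×€32.92 = €794,764.28.
Lowest total cost is €762,445.74 at Q = 633.6.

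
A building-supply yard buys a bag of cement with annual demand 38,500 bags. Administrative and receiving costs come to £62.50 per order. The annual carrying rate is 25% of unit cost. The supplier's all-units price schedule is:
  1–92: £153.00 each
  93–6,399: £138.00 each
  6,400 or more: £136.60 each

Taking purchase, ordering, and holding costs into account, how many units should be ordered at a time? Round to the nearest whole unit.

Q* ≈ 373 bags

Holding cost per unit per year at price C is H = 0.25·C.
Candidates are each tier's EOQ (if it falls in that tier) and each price-break quantity.
Tier 1 (£153.00): EOQ = 354.7 exceeds tier's upper bound 92, so this tier is dominated.
EOQ at £138.00 = 373.5 (feasible in tier 2): TC = 38,500×£138.00 + (38,500/373.5)×62.5 + (373.5/2)×0.25×£138.00 = £5,325,885.31.
EOQ at £136.60 = 375.4 < 6400, so use break Q=6400: TC = 38,500×£136.60 + (38,500/6400.0)×62.5 + (6400.0/2)×0.25×£136.60 = £5,368,755.98.
Lowest total cost is £5,325,885.31 at Q = 373.5.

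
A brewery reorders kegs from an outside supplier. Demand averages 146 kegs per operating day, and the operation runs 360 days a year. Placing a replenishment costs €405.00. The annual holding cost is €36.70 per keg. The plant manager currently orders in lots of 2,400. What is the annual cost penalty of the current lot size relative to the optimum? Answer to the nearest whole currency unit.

Annual demand D = 146 × 360 = 52,560.
EOQ = √(2DS/H) = √(2 × 52,560 × 405 / 36.7) ≈ 1077.05.
Cost at Q* = (D/Q*)S + (Q*/2)H = √(2DSH) ≈ €39,527.85.
Cost at Q = 2,400: (52,560/2,400)×405 + (2,400/2)×36.7 = €8,869.50 + €44,040.00 = €52,909.50.
Excess = €52,909.50 − €39,527.85 = €13,381.65.

Extra cost ≈ €13,382 per year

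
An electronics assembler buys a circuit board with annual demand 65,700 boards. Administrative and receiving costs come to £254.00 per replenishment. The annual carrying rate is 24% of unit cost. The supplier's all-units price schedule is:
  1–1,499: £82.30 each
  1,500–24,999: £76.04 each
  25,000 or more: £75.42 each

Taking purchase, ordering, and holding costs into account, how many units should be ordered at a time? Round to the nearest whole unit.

Holding cost per unit per year at price C is H = 0.24·C.
Evaluate total cost at each tier's feasible EOQ or, if the EOQ is below the tier, at the tier's minimum quantity.
EOQ at £82.30 = 1299.9 (feasible in tier 1): TC = 65,700×£82.30 + (65,700/1299.9)×254 + (1299.9/2)×0.24×£82.30 = £5,432,785.57.
EOQ at £76.04 = 1352.3 < 1500, so use break Q=1500: TC = 65,700×£76.04 + (65,700/1500.0)×254 + (1500.0/2)×0.24×£76.04 = £5,020,640.40.
EOQ at £75.42 = 1357.9 < 25000, so use break Q=25000: TC = 65,700×£75.42 + (65,700/25000.0)×254 + (25000.0/2)×0.24×£75.42 = £5,182,021.51.
Lowest total cost is £5,020,640.40 at Q = 1500.0.

Q* ≈ 1,500 boards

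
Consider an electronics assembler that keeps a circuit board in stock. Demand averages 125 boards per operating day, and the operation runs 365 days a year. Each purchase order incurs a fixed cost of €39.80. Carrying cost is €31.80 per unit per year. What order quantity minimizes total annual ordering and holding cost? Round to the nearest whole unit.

Annual demand D = 125 × 365 = 45,625.
EOQ = √(2DS / H) = √(2 × 45,625 × 39.8 / 31.8).
= √(3,631,750 / 31.8) = √114,205.9748 ≈ 337.944.

Q* ≈ 338 boards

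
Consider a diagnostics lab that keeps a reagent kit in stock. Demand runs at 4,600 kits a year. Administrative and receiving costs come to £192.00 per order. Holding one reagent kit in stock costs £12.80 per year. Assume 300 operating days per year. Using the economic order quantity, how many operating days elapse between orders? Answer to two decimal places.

T ≈ 24.23 days

Q* = √(2DS/H) = √(2 × 4,600 × 192 / 12.8) ≈ 371.48.
Cycle time = Q*/D × 300 = 371.48 / 4,600 × 300 ≈ 24.227 days.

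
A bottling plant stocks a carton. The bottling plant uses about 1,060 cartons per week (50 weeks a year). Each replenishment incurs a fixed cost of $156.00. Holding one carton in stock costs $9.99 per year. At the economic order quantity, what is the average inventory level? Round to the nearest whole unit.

Average inventory ≈ 643 cartons

Annual demand D = 1,060 × 50 = 53,000.
EOQ = √(2DS/H) = √(2 × 53,000 × 156 / 9.99) ≈ 1286.57.
Average inventory = Q*/2 ≈ 1286.57 / 2 = 643.284.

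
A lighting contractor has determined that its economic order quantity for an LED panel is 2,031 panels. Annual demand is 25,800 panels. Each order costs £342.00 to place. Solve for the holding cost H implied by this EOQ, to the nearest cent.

H ≈ £4.28

The basic EOQ model gives Q* = √(2DS/H); rearrange for the unknown.
From Q* = √(2DS/H): H = 2DS / Q*² = 2 × 25,800 × 342 / 2,031² = 4.2781.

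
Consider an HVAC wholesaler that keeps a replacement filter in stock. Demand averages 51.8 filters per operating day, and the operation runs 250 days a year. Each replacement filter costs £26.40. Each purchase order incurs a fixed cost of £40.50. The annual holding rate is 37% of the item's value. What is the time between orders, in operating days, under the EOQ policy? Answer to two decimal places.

T ≈ 6.33 days

Annual demand D = 51.8 × 250 = 12,950.
Holding cost H = 0.37 × £26.40 = £9.7680 per unit per year.
The optimal lot size = √(2DS/H) = √(2 × 12,950 × 40.5 / 9.768) ≈ 327.70.
Cycle time = Q*/D × 250 = 327.70 / 12,950 × 250 ≈ 6.326 days.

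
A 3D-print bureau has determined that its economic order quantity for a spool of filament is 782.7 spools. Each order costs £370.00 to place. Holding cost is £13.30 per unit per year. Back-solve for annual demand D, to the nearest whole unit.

D ≈ 11,011 spools per year

Invert the EOQ relation Q*² = 2DS/H.
From Q* = √(2DS/H): D = Q*²H / (2S) = 782.7² × 13.3 / (2 × 370) = 11010.590.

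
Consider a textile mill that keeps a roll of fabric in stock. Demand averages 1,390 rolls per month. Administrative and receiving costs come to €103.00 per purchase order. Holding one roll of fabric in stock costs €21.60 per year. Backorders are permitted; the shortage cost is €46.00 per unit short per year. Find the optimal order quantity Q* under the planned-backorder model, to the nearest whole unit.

Q* ≈ 484 rolls

Annual demand D = 1,390 × 12 = 16,680.
With planned backorders, Q* = √(2DS/H) · √((H+B)/B).
√(2DS/H) = √(2 × 16,680 × 103 / 21.6) = 398.846.
√((H+B)/B) = √((21.6+46)/46) = 1.2123.
Q* ≈ 483.503.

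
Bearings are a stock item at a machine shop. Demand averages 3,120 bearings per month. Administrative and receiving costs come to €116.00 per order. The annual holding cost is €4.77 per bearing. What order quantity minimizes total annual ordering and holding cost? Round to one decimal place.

Q* ≈ 1,349.4 bearings

Annual demand D = 3,120 × 12 = 37,440.
EOQ = √(2DS / H) = √(2 × 37,440 × 116 / 4.77).
= √(8,686,080 / 4.77) = √1,820,981.1321 ≈ 1349.437.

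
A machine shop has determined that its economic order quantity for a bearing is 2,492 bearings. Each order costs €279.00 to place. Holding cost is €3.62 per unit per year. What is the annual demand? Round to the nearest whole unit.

D ≈ 40,288 bearings per year

Squaring Q* = √(2DS/H) gives Q*² = 2DS/H.
From Q* = √(2DS/H): D = Q*²H / (2S) = 2,492² × 3.62 / (2 × 279) = 40287.512.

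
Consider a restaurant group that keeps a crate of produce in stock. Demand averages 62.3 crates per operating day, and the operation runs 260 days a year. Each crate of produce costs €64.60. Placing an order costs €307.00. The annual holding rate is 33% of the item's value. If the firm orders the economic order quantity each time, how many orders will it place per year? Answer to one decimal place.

Annual demand D = 62.3 × 260 = 16,198.
Holding cost H = 0.33 × €64.60 = €21.3180 per unit per year.
EOQ = √(2DS/H) = √(2 × 16,198 × 307 / 21.318) ≈ 683.03.
Orders per year = D / Q* = 16,198 / 683.03 ≈ 23.715.

N ≈ 23.7 orders per year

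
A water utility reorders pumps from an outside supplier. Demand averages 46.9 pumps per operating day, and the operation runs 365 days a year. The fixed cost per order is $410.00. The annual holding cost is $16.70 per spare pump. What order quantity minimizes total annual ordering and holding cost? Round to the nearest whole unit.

Annual demand D = 46.9 × 365 = 17,118.5.
EOQ = √(2DS / H) = √(2 × 17,118.5 × 410 / 16.7).
= √(14,037,170 / 16.7) = √840,549.1018 ≈ 916.815.

Q* ≈ 917 pumps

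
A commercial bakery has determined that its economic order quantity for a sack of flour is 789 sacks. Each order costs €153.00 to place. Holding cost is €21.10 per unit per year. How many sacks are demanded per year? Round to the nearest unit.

The basic EOQ model gives Q* = √(2DS/H); rearrange for the unknown.
From Q* = √(2DS/H): D = Q*²H / (2S) = 789² × 21.1 / (2 × 153) = 42925.468.

D ≈ 42,925 sacks per year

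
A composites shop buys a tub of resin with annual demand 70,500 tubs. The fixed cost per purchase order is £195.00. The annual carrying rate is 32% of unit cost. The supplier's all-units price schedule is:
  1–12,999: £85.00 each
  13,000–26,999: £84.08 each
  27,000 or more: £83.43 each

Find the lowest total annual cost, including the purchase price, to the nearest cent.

Holding cost per unit per year at price C is H = 0.32·C.
Candidates are each tier's EOQ (if it falls in that tier) and each price-break quantity.
EOQ at £85.00 = 1005.4 (feasible in tier 1): TC = 70,500×£85.00 + (70,500/1005.4)×195 + (1005.4/2)×0.32×£85.00 = £6,019,847.10.
EOQ at £84.08 = 1010.9 < 13000, so use break Q=13000: TC = 70,500×£84.08 + (70,500/13000.0)×195 + (13000.0/2)×0.32×£84.08 = £6,103,583.90.
EOQ at £83.43 = 1014.8 < 27000, so use break Q=27000: TC = 70,500×£83.43 + (70,500/27000.0)×195 + (27000.0/2)×0.32×£83.43 = £6,242,741.77.
Lowest total cost among the candidates is at Q = 1005.4.

TC* ≈ £6,019,847.10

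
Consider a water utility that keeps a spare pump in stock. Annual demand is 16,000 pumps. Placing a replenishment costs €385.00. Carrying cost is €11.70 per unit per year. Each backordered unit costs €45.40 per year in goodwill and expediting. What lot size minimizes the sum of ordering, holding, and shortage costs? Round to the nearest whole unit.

With planned backorders, Q* = √(2DS/H) · √((H+B)/B).
√(2DS/H) = √(2 × 16,000 × 385 / 11.7) = 1026.154.
√((H+B)/B) = √((11.7+45.4)/45.4) = 1.1215.
Q* ≈ 1150.807.

Q* ≈ 1,151 pumps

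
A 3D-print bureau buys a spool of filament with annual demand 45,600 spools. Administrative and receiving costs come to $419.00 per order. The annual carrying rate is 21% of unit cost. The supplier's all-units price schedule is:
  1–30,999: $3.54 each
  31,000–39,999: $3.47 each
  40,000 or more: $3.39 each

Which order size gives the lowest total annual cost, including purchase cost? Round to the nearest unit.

Q* ≈ 7,170 spools

Holding cost per unit per year at price C is H = 0.21·C.
Candidates are each tier's EOQ (if it falls in that tier) and each price-break quantity.
EOQ at $3.54 = 7169.6 (feasible in tier 1): TC = 45,600×$3.54 + (45,600/7169.6)×419 + (7169.6/2)×0.21×$3.54 = $166,753.86.
EOQ at $3.47 = 7241.5 < 31000, so use break Q=31000: TC = 45,600×$3.47 + (45,600/31000.0)×419 + (31000.0/2)×0.21×$3.47 = $170,143.19.
EOQ at $3.39 = 7326.5 < 40000, so use break Q=40000: TC = 45,600×$3.39 + (45,600/40000.0)×419 + (40000.0/2)×0.21×$3.39 = $169,299.66.
Lowest total cost is $166,753.86 at Q = 7169.6.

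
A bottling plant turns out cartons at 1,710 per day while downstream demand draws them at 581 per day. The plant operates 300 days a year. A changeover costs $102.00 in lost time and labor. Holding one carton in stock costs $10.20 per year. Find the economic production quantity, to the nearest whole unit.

Annual demand D = 581 × 300 = 174,300.
Production build-up factor (1 − d/p) = 1 − 581/1,710 = 0.6602.
Q* = √(2DS / (H(1 − d/p))) = √(2 × 174,300 × 102 / (10.2 × 0.6602)).
= √(35,557,200 / 6.7344) ≈ 2297.813.

Q* ≈ 2,298 cartons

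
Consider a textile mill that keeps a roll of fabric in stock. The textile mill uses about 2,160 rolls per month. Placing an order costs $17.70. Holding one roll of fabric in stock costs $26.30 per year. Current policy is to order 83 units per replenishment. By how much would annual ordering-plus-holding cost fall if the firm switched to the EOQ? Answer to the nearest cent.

Annual demand D = 2,160 × 12 = 25,920.
EOQ = √(2DS/H) = √(2 × 25,920 × 17.7 / 26.3) ≈ 186.78.
Cost at Q* = (D/Q*)S + (Q*/2)H = √(2DSH) ≈ $4,912.44.
Cost at Q = 83: (25,920/83)×17.7 + (83/2)×26.3 = $5,527.52 + $1,091.45 = $6,618.97.
Excess = $6,618.97 − $4,912.44 = $1,706.53.

Extra cost ≈ $1,706.53 per year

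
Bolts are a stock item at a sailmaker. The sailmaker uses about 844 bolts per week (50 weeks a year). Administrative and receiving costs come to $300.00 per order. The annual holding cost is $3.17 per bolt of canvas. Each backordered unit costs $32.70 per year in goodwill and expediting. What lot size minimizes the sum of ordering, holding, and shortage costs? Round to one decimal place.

Annual demand D = 844 × 50 = 42,200.
With planned backorders, Q* = √(2DS/H) · √((H+B)/B).
√(2DS/H) = √(2 × 42,200 × 300 / 3.17) = 2826.196.
√((H+B)/B) = √((3.17+32.7)/32.7) = 1.0473.
Q* ≈ 2960.016.

Q* ≈ 2,960.0 bolts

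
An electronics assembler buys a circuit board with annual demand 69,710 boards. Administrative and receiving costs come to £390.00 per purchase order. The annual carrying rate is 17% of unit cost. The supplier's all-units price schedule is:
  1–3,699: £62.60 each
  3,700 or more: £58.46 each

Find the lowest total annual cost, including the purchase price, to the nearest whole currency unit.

Holding cost per unit per year at price C is H = 0.17·C.
Candidates are each tier's EOQ (if it falls in that tier) and each price-break quantity.
EOQ at £62.60 = 2260.4 (feasible in tier 1): TC = 69,710×£62.60 + (69,710/2260.4)×390 + (2260.4/2)×0.17×£62.60 = £4,387,901.06.
EOQ at £58.46 = 2339.1 < 3700, so use break Q=3700: TC = 69,710×£58.46 + (69,710/3700.0)×390 + (3700.0/2)×0.17×£58.46 = £4,100,980.08.
Lowest total cost among the candidates is at Q = 3700.0.

TC* ≈ £4,100,980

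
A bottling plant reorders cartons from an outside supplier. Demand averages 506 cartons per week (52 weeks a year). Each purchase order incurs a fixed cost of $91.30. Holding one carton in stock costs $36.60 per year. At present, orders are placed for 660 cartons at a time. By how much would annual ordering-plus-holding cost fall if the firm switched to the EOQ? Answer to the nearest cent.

Extra cost ≈ $2,457.08 per year

Annual demand D = 506 × 52 = 26,312.
EOQ = √(2DS/H) = √(2 × 26,312 × 91.3 / 36.6) ≈ 362.32.
Cost at Q* = (D/Q*)S + (Q*/2)H = √(2DSH) ≈ $13,260.74.
Cost at Q = 660: (26,312/660)×91.3 + (660/2)×36.6 = $3,639.83 + $12,078.00 = $15,717.83.
Excess = $15,717.83 − $13,260.74 = $2,457.08.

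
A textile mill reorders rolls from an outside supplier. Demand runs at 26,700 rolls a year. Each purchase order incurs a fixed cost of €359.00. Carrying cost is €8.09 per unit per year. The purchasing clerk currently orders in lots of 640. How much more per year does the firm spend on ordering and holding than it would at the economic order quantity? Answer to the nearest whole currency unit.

Extra cost ≈ €5,112 per year

EOQ = √(2DS/H) = √(2 × 26,700 × 359 / 8.09) ≈ 1539.37.
Cost at Q* = (D/Q*)S + (Q*/2)H = √(2DSH) ≈ €12,453.52.
Cost at Q = 640: (26,700/640)×359 + (640/2)×8.09 = €14,977.03 + €2,588.80 = €17,565.83.
Excess = €17,565.83 − €12,453.52 = €5,112.31.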